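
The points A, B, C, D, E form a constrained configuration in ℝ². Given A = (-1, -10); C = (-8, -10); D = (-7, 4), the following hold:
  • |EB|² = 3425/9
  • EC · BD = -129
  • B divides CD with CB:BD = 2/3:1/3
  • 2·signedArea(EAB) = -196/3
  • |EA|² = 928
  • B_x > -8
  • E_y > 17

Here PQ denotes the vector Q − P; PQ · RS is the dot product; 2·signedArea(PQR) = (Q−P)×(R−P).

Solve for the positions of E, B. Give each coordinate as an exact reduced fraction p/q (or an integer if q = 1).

1. B_x = -22/3  [B divides CD with CB:BD = 2/3:1/3]
2. B_y = -2/3  [B divides CD with CB:BD = 2/3:1/3]
   → B = (-22/3, -2/3)
3. E_x = -13  [EC · BD = -129 ∩ 2·signedArea(EAB) = -196/3]
4. E_y = 18  [EC · BD = -129 ∩ 2·signedArea(EAB) = -196/3]
   → E = (-13, 18)

B = (-22/3, -2/3)
E = (-13, 18)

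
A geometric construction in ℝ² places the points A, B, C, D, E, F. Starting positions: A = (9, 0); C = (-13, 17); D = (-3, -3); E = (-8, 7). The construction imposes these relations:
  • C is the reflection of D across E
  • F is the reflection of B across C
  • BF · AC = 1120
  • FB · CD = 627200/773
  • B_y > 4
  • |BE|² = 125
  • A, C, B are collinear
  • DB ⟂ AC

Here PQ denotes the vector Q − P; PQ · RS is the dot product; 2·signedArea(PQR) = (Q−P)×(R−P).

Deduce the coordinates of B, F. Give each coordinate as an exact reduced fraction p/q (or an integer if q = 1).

1. B_x = 2271/773  [A, C, B are collinear ∩ DB ⟂ AC]
2. B_y = 3621/773  [A, C, B are collinear ∩ DB ⟂ AC]
   → B = (2271/773, 3621/773)
3. F_x = -22369/773  [F is the reflection of B across C]
4. F_y = 22661/773  [F is the reflection of B across C]
   → F = (-22369/773, 22661/773)

B = (2271/773, 3621/773)
F = (-22369/773, 22661/773)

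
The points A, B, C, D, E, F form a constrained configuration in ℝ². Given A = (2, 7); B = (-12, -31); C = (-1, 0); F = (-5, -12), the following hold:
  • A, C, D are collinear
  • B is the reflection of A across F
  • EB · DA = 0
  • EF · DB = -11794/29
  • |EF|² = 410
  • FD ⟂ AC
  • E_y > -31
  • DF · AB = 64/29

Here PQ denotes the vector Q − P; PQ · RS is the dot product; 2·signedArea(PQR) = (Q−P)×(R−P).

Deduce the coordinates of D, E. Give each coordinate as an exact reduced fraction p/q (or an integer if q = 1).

D = (-173/29, -336/29)
E = (-404/29, -875/29)

1. D_x = -173/29  [A, C, D are collinear ∩ FD ⟂ AC]
2. D_y = -336/29  [A, C, D are collinear ∩ FD ⟂ AC]
   → D = (-173/29, -336/29)
3. E_x = -404/29  [EB · DA = 0 ∩ EF · DB = -11794/29]
4. E_y = -875/29  [EB · DA = 0 ∩ EF · DB = -11794/29]
   → E = (-404/29, -875/29)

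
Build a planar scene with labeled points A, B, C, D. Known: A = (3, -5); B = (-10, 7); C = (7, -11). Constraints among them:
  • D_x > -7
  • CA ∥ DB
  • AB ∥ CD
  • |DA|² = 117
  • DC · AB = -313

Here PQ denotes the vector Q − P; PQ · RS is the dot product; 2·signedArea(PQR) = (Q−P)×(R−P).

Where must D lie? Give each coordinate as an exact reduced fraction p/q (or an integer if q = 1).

1. D_x = -6  [CA ∥ DB ∩ AB ∥ CD]
2. D_y = 1  [CA ∥ DB ∩ AB ∥ CD]
   → D = (-6, 1)

D = (-6, 1)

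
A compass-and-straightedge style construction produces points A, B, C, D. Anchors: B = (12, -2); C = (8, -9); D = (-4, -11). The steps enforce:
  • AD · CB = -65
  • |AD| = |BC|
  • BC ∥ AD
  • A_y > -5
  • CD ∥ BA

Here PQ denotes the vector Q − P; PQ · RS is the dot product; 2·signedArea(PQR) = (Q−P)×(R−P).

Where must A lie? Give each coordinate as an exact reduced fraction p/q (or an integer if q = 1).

A = (0, -4)

1. A_x = 0  [BC ∥ AD ∩ CD ∥ BA]
2. A_y = -4  [BC ∥ AD ∩ CD ∥ BA]
   → A = (0, -4)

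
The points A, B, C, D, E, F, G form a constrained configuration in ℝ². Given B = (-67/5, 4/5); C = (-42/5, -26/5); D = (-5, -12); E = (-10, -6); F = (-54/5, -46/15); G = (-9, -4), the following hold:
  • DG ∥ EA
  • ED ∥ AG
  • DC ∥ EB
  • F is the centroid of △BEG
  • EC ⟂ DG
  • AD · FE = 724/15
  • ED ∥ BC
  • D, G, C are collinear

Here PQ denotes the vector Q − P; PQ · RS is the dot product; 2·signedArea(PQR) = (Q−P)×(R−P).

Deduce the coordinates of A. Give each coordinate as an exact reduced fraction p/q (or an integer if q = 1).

A = (-14, 2)

1. A_x = -14  [ED ∥ AG ∩ DG ∥ EA]
2. A_y = 2  [ED ∥ AG ∩ DG ∥ EA]
   → A = (-14, 2)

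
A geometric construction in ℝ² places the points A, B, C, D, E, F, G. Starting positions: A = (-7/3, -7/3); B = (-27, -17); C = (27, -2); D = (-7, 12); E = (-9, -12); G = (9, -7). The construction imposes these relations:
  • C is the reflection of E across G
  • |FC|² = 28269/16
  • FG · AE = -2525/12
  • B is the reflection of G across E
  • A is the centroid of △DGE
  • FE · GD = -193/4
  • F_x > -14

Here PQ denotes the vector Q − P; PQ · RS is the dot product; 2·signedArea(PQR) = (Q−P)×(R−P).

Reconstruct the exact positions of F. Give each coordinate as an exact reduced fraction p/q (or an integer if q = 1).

1. F_x = -27/2  [FG · AE = -2525/12 ∩ FE · GD = -193/4]
2. F_y = -53/4  [FG · AE = -2525/12 ∩ FE · GD = -193/4]
   → F = (-27/2, -53/4)

F = (-27/2, -53/4)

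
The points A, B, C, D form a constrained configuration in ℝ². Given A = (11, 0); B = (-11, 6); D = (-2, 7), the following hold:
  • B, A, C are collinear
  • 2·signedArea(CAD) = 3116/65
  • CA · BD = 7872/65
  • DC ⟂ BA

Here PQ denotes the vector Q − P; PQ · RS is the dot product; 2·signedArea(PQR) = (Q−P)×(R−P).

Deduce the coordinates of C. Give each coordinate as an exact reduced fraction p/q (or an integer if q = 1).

1. C_x = -187/65  [B, A, C are collinear ∩ DC ⟂ BA]
2. C_y = 246/65  [B, A, C are collinear ∩ DC ⟂ BA]
   → C = (-187/65, 246/65)

C = (-187/65, 246/65)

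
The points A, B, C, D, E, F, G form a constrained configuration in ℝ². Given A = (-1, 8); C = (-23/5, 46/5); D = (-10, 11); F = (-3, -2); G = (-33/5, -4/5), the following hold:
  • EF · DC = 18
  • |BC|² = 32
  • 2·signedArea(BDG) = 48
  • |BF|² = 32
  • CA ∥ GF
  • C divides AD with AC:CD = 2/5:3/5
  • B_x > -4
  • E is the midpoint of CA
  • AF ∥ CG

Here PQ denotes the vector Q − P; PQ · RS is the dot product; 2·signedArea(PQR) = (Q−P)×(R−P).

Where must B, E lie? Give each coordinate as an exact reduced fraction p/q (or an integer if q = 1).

B = (-19/5, 18/5)
E = (-14/5, 43/5)

1. B_x = -19/5  [line 59/5·x + 17/5·y + 163/5 = 0 ∩ |BC|² = 32]
2. B_y = 18/5  [line 59/5·x + 17/5·y + 163/5 = 0 ∩ |BC|² = 32]
   → B = (-19/5, 18/5)
3. E_x = -14/5  [E is the midpoint of CA]
4. E_y = 43/5  [E is the midpoint of CA]
   → E = (-14/5, 43/5)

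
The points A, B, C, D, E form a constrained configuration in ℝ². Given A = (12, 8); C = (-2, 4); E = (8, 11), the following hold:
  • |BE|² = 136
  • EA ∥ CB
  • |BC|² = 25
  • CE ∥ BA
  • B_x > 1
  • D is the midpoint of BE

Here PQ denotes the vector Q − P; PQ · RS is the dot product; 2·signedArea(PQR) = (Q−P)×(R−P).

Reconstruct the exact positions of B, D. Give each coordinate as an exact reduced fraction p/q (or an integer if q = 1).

1. B_x = 2  [CE ∥ BA ∩ EA ∥ CB]
2. B_y = 1  [CE ∥ BA ∩ EA ∥ CB]
   → B = (2, 1)
3. D_x = 5  [D is the midpoint of BE]
4. D_y = 6  [D is the midpoint of BE]
   → D = (5, 6)

B = (2, 1)
D = (5, 6)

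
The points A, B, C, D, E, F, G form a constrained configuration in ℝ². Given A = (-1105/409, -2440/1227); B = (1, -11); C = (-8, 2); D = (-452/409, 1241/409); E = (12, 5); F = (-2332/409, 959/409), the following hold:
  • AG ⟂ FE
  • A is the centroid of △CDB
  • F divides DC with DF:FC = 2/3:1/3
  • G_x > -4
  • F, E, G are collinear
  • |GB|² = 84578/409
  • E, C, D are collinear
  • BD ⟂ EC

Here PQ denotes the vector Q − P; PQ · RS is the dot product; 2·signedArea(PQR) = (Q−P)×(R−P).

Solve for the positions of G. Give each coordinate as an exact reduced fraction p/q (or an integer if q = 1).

1. G_x = -1392/409  [F, E, G are collinear ∩ AG ⟂ FE]
2. G_y = 1100/409  [F, E, G are collinear ∩ AG ⟂ FE]
   → G = (-1392/409, 1100/409)

G = (-1392/409, 1100/409)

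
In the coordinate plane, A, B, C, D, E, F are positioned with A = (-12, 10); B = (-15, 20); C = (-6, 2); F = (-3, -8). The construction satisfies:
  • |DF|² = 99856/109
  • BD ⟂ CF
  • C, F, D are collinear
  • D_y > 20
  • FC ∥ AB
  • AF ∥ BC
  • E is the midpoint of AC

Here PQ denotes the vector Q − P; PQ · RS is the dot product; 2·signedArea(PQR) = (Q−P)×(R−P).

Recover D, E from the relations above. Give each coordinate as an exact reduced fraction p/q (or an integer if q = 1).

D = (-1275/109, 2288/109)
E = (-9, 6)

1. D_x = -1275/109  [C, F, D are collinear ∩ BD ⟂ CF]
2. D_y = 2288/109  [C, F, D are collinear ∩ BD ⟂ CF]
   → D = (-1275/109, 2288/109)
3. E_x = -9  [E is the midpoint of AC]
4. E_y = 6  [E is the midpoint of AC]
   → E = (-9, 6)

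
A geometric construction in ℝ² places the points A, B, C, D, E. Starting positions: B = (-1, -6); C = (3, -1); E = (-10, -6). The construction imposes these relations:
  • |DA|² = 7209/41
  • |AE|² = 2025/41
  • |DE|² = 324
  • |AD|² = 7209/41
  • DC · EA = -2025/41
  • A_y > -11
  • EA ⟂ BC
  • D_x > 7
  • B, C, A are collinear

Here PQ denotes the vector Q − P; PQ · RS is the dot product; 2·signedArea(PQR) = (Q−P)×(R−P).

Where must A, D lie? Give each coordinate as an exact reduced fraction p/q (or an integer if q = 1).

A = (-185/41, -426/41)
D = (8, -6)

1. A_x = -185/41  [B, C, A are collinear ∩ EA ⟂ BC]
2. A_y = -426/41  [B, C, A are collinear ∩ EA ⟂ BC]
   → A = (-185/41, -426/41)
3. D_x = 8  [line -225/41·x + 180/41·y + 2880/41 = 0 ∩ |DA|² = 7209/41]
4. D_y = -6  [line -225/41·x + 180/41·y + 2880/41 = 0 ∩ |DA|² = 7209/41]
   → D = (8, -6)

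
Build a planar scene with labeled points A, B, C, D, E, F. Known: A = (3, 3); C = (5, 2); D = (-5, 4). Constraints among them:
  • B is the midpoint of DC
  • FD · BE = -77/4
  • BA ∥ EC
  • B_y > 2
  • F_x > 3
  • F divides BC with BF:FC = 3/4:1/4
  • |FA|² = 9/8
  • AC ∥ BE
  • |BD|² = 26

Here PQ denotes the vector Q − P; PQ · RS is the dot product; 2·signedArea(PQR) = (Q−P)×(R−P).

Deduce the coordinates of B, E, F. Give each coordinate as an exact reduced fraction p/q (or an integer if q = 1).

1. B_x = 0  [B is the midpoint of DC]
2. B_y = 3  [B is the midpoint of DC]
   → B = (0, 3)
3. E_x = 2  [BA ∥ EC ∩ AC ∥ BE]
4. E_y = 2  [BA ∥ EC ∩ AC ∥ BE]
   → E = (2, 2)
5. F_x = 15/4  [F divides BC with BF:FC = 3/4:1/4]
6. F_y = 9/4  [F divides BC with BF:FC = 3/4:1/4]
   → F = (15/4, 9/4)

B = (0, 3)
E = (2, 2)
F = (15/4, 9/4)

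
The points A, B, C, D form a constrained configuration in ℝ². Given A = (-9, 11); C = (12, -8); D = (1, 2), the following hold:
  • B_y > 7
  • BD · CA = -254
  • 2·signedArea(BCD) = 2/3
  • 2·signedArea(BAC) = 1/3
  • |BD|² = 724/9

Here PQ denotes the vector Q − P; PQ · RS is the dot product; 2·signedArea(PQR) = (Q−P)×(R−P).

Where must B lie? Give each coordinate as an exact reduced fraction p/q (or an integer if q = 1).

1. B_x = -17/3  [2·signedArea(BAC) = 1/3 ∩ BD · CA = -254]
2. B_y = 8  [2·signedArea(BAC) = 1/3 ∩ BD · CA = -254]
   → B = (-17/3, 8)

B = (-17/3, 8)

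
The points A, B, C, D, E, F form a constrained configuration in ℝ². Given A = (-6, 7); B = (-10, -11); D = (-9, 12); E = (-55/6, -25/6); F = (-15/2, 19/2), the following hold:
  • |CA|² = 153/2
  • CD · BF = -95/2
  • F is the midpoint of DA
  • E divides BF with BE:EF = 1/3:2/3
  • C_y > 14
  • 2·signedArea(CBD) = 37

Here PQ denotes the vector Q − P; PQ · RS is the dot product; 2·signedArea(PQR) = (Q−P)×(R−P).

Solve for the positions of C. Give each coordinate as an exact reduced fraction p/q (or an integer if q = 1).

1. C_x = -21/2  [2·signedArea(CBD) = 37 ∩ CD · BF = -95/2]
2. C_y = 29/2  [2·signedArea(CBD) = 37 ∩ CD · BF = -95/2]
   → C = (-21/2, 29/2)

C = (-21/2, 29/2)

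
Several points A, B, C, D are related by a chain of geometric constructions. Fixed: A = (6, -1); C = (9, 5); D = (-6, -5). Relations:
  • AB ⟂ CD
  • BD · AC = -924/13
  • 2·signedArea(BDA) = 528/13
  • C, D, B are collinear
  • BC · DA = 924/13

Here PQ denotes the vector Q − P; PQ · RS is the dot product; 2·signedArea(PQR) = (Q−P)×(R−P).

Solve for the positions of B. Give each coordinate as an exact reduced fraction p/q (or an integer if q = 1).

B = (54/13, 23/13)

1. B_x = 54/13  [C, D, B are collinear ∩ AB ⟂ CD]
2. B_y = 23/13  [C, D, B are collinear ∩ AB ⟂ CD]
   → B = (54/13, 23/13)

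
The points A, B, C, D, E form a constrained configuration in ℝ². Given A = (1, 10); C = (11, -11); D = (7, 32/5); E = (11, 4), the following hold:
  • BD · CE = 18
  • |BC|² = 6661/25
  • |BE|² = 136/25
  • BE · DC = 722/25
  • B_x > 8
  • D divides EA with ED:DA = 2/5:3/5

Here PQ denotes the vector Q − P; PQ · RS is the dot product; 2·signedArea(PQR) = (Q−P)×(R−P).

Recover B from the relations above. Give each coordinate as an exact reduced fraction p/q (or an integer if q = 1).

B = (9, 26/5)

1. B_x = 9  [BE · DC = 722/25 ∩ BD · CE = 18]
2. B_y = 26/5  [BE · DC = 722/25 ∩ BD · CE = 18]
   → B = (9, 26/5)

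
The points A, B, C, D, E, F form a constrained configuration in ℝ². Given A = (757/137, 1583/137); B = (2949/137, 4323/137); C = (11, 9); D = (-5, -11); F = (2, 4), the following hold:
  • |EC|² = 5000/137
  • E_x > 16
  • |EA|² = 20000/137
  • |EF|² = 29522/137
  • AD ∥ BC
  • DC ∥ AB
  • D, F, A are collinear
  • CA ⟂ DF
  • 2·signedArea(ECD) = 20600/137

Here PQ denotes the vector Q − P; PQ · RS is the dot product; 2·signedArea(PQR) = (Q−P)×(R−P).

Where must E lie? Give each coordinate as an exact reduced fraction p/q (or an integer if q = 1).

1. E_x = 2257/137  [line 20·x + -16·y + -31012/137 = 0 ∩ |EA|² = 20000/137]
2. E_y = 883/137  [line 20·x + -16·y + -31012/137 = 0 ∩ |EA|² = 20000/137]
   → E = (2257/137, 883/137)

E = (2257/137, 883/137)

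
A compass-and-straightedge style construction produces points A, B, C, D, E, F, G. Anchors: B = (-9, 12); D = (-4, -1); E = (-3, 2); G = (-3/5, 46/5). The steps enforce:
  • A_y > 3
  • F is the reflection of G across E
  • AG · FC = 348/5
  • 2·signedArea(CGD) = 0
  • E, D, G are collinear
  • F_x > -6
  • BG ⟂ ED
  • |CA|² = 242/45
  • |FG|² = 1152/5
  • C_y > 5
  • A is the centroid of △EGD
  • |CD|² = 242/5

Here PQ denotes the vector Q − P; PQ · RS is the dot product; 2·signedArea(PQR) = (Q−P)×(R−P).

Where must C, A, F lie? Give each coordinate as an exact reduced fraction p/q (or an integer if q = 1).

1. C_x = -9/5  [line 51/5·x + -17/5·y + 187/5 = 0 ∩ |CD|² = 242/5]
2. C_y = 28/5  [line 51/5·x + -17/5·y + 187/5 = 0 ∩ |CD|² = 242/5]
   → C = (-9/5, 28/5)
3. A_x = -38/15  [A is the centroid of △EGD]
4. A_y = 17/5  [A is the centroid of △EGD]
   → A = (-38/15, 17/5)
5. F_x = -27/5  [F is the reflection of G across E]
6. F_y = -26/5  [F is the reflection of G across E]
   → F = (-27/5, -26/5)

A = (-38/15, 17/5)
C = (-9/5, 28/5)
F = (-27/5, -26/5)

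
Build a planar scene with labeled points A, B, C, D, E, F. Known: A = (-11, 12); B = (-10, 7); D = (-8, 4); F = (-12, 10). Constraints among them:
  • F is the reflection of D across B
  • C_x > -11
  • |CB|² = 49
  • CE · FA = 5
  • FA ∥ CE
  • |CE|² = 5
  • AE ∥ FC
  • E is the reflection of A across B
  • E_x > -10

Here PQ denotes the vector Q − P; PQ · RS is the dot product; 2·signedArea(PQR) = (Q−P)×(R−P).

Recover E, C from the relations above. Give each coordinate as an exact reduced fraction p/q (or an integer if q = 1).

C = (-10, 0)
E = (-9, 2)

1. E_x = -9  [E is the reflection of A across B]
2. E_y = 2  [E is the reflection of A across B]
   → E = (-9, 2)
3. C_x = -10  [FA ∥ CE ∩ AE ∥ FC]
4. C_y = 0  [FA ∥ CE ∩ AE ∥ FC]
   → C = (-10, 0)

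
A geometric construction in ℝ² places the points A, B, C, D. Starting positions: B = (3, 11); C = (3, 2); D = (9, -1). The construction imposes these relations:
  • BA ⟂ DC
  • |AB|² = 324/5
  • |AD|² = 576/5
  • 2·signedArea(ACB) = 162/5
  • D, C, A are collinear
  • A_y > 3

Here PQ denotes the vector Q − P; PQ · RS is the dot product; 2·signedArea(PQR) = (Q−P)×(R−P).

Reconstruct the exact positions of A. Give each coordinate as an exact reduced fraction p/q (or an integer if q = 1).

A = (-3/5, 19/5)

1. A_x = -3/5  [D, C, A are collinear ∩ BA ⟂ DC]
2. A_y = 19/5  [D, C, A are collinear ∩ BA ⟂ DC]
   → A = (-3/5, 19/5)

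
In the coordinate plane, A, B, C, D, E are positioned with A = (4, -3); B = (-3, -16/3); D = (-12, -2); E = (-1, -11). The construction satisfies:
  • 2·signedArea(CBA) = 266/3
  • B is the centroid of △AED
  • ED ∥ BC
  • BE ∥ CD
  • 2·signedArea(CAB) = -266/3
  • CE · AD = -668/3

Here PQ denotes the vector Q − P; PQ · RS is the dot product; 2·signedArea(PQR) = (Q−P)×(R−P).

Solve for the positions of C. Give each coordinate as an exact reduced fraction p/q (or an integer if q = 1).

C = (-14, 11/3)

1. C_x = -14  [BE ∥ CD ∩ ED ∥ BC]
2. C_y = 11/3  [BE ∥ CD ∩ ED ∥ BC]
   → C = (-14, 11/3)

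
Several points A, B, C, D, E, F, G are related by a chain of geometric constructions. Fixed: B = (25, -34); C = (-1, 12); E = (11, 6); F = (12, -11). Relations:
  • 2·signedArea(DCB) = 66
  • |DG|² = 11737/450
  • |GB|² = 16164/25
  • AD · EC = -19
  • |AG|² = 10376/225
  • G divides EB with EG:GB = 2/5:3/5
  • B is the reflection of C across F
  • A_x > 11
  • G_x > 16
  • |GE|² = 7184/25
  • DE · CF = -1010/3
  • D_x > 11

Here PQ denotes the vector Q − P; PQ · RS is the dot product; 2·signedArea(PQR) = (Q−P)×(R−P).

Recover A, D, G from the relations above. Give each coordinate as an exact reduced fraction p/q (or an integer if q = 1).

1. D_x = 71/6  [2·signedArea(DCB) = 66 ∩ DE · CF = -1010/3]
2. D_y = -49/6  [2·signedArea(DCB) = 66 ∩ DE · CF = -1010/3]
   → D = (71/6, -49/6)
3. G_x = 83/5  [G divides EB with EG:GB = 2/5:3/5]
4. G_y = -10  [G divides EB with EG:GB = 2/5:3/5]
   → G = (83/5, -10)
5. A_x = 35/3  [line 12·x + -6·y + -172 = 0 ∩ |AG|² = 10376/225]
6. A_y = -16/3  [line 12·x + -6·y + -172 = 0 ∩ |AG|² = 10376/225]
   → A = (35/3, -16/3)

A = (35/3, -16/3)
D = (71/6, -49/6)
G = (83/5, -10)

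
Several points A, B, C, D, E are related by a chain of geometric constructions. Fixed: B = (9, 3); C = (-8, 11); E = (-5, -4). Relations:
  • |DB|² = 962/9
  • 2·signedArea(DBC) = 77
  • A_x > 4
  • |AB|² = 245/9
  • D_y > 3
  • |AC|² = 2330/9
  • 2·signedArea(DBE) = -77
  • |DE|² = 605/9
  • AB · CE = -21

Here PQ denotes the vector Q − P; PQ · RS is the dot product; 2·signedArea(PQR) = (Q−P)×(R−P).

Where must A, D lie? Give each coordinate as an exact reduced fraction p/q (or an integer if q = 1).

A = (13/3, 2/3)
D = (-4/3, 10/3)

1. A_x = 13/3  [line -3·x + 15·y + 3 = 0 ∩ |AC|² = 2330/9]
2. A_y = 2/3  [line -3·x + 15·y + 3 = 0 ∩ |AC|² = 2330/9]
   → A = (13/3, 2/3)
3. D_x = -4/3  [2·signedArea(DBC) = 77 ∩ 2·signedArea(DBE) = -77]
4. D_y = 10/3  [2·signedArea(DBC) = 77 ∩ 2·signedArea(DBE) = -77]
   → D = (-4/3, 10/3)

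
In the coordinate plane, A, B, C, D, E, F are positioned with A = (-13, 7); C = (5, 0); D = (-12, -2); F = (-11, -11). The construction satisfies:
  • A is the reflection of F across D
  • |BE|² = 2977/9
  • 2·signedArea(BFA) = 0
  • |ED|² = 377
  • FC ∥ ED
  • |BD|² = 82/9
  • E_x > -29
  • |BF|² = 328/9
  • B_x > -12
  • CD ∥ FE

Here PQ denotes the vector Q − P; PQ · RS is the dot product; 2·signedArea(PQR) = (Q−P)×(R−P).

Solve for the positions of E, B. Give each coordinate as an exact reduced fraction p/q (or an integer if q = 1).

1. E_x = -28  [FC ∥ ED ∩ CD ∥ FE]
2. E_y = -13  [FC ∥ ED ∩ CD ∥ FE]
   → E = (-28, -13)
3. B_x = -35/3  [line -18·x + -2·y + -220 = 0 ∩ |BD|² = 82/9]
4. B_y = -5  [line -18·x + -2·y + -220 = 0 ∩ |BD|² = 82/9]
   → B = (-35/3, -5)

B = (-35/3, -5)
E = (-28, -13)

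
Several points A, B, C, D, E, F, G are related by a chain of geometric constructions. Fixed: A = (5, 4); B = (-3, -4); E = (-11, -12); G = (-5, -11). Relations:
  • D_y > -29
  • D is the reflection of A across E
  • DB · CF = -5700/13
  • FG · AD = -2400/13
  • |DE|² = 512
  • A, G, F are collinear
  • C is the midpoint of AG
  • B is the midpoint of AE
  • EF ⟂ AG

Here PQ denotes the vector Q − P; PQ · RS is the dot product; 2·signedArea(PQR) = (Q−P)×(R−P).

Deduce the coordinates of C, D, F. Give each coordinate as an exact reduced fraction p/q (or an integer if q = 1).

C = (0, -7/2)
D = (-27, -28)
F = (-95/13, -188/13)

1. C_x = 0  [C is the midpoint of AG]
2. C_y = -7/2  [C is the midpoint of AG]
   → C = (0, -7/2)
3. D_x = -27  [D is the reflection of A across E]
4. D_y = -28  [D is the reflection of A across E]
   → D = (-27, -28)
5. F_x = -95/13  [A, G, F are collinear ∩ EF ⟂ AG]
6. F_y = -188/13  [A, G, F are collinear ∩ EF ⟂ AG]
   → F = (-95/13, -188/13)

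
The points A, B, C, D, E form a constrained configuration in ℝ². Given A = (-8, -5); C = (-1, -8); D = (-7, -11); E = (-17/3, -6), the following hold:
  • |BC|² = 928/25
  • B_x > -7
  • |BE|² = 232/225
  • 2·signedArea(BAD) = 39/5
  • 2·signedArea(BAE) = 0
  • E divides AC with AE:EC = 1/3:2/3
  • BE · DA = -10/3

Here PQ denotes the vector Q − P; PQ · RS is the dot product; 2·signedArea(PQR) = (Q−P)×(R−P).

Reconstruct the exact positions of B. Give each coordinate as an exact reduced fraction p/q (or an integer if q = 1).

B = (-33/5, -28/5)

1. B_x = -33/5  [2·signedArea(BAE) = 0 ∩ BE · DA = -10/3]
2. B_y = -28/5  [2·signedArea(BAE) = 0 ∩ BE · DA = -10/3]
   → B = (-33/5, -28/5)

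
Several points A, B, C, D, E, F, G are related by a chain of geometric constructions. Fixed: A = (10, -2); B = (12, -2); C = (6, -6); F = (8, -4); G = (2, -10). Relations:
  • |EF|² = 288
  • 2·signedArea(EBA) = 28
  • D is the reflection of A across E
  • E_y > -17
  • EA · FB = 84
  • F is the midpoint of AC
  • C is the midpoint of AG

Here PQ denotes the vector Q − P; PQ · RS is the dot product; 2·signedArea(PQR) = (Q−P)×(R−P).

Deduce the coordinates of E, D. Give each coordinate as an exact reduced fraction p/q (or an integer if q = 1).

D = (-18, -30)
E = (-4, -16)

1. E_x = -4  [2·signedArea(EBA) = 28 ∩ EA · FB = 84]
2. E_y = -16  [2·signedArea(EBA) = 28 ∩ EA · FB = 84]
   → E = (-4, -16)
3. D_x = -18  [D is the reflection of A across E]
4. D_y = -30  [D is the reflection of A across E]
   → D = (-18, -30)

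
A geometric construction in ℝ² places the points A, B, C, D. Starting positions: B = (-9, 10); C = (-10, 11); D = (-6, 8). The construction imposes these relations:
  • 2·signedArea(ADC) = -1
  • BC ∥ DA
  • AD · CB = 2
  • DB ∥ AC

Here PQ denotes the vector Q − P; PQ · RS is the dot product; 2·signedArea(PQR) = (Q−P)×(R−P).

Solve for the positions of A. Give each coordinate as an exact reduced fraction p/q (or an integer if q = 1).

1. A_x = -7  [DB ∥ AC ∩ BC ∥ DA]
2. A_y = 9  [DB ∥ AC ∩ BC ∥ DA]
   → A = (-7, 9)

A = (-7, 9)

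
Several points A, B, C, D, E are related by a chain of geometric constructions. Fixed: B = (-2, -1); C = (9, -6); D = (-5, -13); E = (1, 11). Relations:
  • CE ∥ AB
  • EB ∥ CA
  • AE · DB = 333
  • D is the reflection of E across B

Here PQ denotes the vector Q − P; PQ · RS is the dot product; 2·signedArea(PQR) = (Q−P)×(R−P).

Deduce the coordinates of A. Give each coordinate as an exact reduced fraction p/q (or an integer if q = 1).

1. A_x = 6  [CE ∥ AB ∩ EB ∥ CA]
2. A_y = -18  [CE ∥ AB ∩ EB ∥ CA]
   → A = (6, -18)

A = (6, -18)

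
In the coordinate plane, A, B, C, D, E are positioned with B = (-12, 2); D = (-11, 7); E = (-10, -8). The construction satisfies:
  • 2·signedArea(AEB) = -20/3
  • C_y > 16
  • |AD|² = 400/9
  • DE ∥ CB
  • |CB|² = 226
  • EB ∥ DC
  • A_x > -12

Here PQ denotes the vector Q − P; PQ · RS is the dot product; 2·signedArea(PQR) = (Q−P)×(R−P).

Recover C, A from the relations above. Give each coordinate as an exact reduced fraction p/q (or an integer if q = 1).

1. C_x = -13  [DE ∥ CB ∩ EB ∥ DC]
2. C_y = 17  [DE ∥ CB ∩ EB ∥ DC]
   → C = (-13, 17)
3. A_x = -11  [line -10·x + -2·y + -328/3 = 0 ∩ |AD|² = 400/9]
4. A_y = 1/3  [line -10·x + -2·y + -328/3 = 0 ∩ |AD|² = 400/9]
   → A = (-11, 1/3)

A = (-11, 1/3)
C = (-13, 17)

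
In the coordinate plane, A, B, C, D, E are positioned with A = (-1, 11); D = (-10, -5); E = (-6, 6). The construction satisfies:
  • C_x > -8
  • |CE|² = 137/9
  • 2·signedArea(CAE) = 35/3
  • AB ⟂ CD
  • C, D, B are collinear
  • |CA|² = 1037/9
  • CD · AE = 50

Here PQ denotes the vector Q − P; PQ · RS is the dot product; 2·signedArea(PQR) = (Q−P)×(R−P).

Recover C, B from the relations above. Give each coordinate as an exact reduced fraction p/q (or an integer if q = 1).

1. C_x = -22/3  [CD · AE = 50 ∩ 2·signedArea(CAE) = 35/3]
2. C_y = 7/3  [CD · AE = 50 ∩ 2·signedArea(CAE) = 35/3]
   → C = (-22/3, 7/3)
3. B_x = -522/137  [C, D, B are collinear ∩ AB ⟂ CD]
4. B_y = 1647/137  [C, D, B are collinear ∩ AB ⟂ CD]
   → B = (-522/137, 1647/137)

B = (-522/137, 1647/137)
C = (-22/3, 7/3)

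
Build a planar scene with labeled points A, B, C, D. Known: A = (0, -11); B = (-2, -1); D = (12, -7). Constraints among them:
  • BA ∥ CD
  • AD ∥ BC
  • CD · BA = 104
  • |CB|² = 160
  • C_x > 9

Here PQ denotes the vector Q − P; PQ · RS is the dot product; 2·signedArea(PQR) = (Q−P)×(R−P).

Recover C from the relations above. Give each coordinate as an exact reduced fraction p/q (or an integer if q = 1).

1. C_x = 10  [BA ∥ CD ∩ AD ∥ BC]
2. C_y = 3  [BA ∥ CD ∩ AD ∥ BC]
   → C = (10, 3)

C = (10, 3)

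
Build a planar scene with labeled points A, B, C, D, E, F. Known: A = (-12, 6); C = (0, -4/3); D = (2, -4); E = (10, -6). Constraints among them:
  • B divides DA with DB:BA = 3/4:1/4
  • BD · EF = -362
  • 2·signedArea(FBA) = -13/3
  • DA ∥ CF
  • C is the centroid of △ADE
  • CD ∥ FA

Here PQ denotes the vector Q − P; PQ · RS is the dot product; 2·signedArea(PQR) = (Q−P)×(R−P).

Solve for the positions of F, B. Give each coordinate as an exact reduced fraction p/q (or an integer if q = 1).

1. F_x = -14  [CD ∥ FA ∩ DA ∥ CF]
2. F_y = 26/3  [CD ∥ FA ∩ DA ∥ CF]
   → F = (-14, 26/3)
3. B_x = -17/2  [B divides DA with DB:BA = 3/4:1/4]
4. B_y = 7/2  [B divides DA with DB:BA = 3/4:1/4]
   → B = (-17/2, 7/2)

B = (-17/2, 7/2)
F = (-14, 26/3)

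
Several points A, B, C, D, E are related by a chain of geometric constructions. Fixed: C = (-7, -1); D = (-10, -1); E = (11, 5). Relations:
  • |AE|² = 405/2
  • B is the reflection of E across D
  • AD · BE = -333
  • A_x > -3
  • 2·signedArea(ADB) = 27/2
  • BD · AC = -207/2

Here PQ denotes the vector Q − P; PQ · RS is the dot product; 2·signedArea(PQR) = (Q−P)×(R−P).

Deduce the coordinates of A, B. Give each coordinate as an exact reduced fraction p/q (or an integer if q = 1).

1. B_x = -31  [B is the reflection of E across D]
2. B_y = -7  [B is the reflection of E across D]
   → B = (-31, -7)
3. A_x = -5/2  [2·signedArea(ADB) = 27/2 ∩ BD · AC = -207/2]
4. A_y = 1/2  [2·signedArea(ADB) = 27/2 ∩ BD · AC = -207/2]
   → A = (-5/2, 1/2)

A = (-5/2, 1/2)
B = (-31, -7)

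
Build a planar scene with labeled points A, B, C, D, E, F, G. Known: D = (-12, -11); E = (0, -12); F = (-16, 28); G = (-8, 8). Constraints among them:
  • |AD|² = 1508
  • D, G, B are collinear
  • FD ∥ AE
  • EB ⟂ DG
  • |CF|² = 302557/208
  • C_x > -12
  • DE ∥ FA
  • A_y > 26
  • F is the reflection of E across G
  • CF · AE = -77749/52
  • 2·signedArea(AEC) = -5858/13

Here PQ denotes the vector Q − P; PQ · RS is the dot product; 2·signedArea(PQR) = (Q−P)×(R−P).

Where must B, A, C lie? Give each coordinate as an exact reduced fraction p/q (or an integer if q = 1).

A = (-4, 27)
B = (-152/13, -124/13)
C = (-153/13, -515/52)

1. B_x = -152/13  [D, G, B are collinear ∩ EB ⟂ DG]
2. B_y = -124/13  [D, G, B are collinear ∩ EB ⟂ DG]
   → B = (-152/13, -124/13)
3. A_x = -4  [FD ∥ AE ∩ DE ∥ FA]
4. A_y = 27  [FD ∥ AE ∩ DE ∥ FA]
   → A = (-4, 27)
5. C_x = -153/13  [CF · AE = -77749/52 ∩ 2·signedArea(AEC) = -5858/13]
6. C_y = -515/52  [CF · AE = -77749/52 ∩ 2·signedArea(AEC) = -5858/13]
   → C = (-153/13, -515/52)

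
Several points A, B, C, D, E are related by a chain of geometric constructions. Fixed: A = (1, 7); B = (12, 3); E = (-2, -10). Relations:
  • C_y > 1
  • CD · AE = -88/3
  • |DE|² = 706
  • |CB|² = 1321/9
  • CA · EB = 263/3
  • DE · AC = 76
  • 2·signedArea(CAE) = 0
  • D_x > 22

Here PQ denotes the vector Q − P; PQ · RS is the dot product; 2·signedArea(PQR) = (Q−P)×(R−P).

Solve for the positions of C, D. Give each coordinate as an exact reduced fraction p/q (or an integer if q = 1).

1. C_x = 0  [2·signedArea(CAE) = 0 ∩ CA · EB = 263/3]
2. C_y = 4/3  [2·signedArea(CAE) = 0 ∩ CA · EB = 263/3]
   → C = (0, 4/3)
3. D_x = 23  [line 1·x + 17/3·y + -52/3 = 0 ∩ |DE|² = 706]
4. D_y = -1  [line 1·x + 17/3·y + -52/3 = 0 ∩ |DE|² = 706]
   → D = (23, -1)

C = (0, 4/3)
D = (23, -1)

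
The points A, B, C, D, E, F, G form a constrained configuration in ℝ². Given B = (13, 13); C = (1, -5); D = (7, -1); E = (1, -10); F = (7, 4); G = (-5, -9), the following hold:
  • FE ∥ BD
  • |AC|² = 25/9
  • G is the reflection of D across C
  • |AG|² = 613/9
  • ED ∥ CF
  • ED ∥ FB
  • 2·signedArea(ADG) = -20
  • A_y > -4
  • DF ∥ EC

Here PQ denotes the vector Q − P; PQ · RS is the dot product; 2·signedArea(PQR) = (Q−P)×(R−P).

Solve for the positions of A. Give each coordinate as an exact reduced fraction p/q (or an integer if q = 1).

A = (1, -10/3)

1. A_x = 1  [line 8·x + -12·y + -48 = 0 ∩ |AC|² = 25/9]
2. A_y = -10/3  [line 8·x + -12·y + -48 = 0 ∩ |AC|² = 25/9]
   → A = (1, -10/3)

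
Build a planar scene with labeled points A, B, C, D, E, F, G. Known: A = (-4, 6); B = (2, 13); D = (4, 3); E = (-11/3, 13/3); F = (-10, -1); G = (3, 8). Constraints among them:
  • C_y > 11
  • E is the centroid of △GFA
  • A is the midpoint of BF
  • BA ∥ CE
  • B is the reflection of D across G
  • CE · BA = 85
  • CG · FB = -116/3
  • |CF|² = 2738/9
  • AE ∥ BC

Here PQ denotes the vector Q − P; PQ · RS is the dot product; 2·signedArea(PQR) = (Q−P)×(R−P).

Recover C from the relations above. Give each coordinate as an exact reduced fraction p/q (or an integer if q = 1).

1. C_x = 7/3  [BA ∥ CE ∩ AE ∥ BC]
2. C_y = 34/3  [BA ∥ CE ∩ AE ∥ BC]
   → C = (7/3, 34/3)

C = (7/3, 34/3)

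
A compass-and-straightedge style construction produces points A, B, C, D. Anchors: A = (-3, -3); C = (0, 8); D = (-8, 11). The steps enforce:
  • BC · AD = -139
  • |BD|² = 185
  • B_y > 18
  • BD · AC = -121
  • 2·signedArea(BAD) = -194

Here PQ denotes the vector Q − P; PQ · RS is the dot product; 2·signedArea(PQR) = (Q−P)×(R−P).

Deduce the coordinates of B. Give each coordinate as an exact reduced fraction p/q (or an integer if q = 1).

1. B_x = 3  [2·signedArea(BAD) = -194 ∩ BC · AD = -139]
2. B_y = 19  [2·signedArea(BAD) = -194 ∩ BC · AD = -139]
   → B = (3, 19)

B = (3, 19)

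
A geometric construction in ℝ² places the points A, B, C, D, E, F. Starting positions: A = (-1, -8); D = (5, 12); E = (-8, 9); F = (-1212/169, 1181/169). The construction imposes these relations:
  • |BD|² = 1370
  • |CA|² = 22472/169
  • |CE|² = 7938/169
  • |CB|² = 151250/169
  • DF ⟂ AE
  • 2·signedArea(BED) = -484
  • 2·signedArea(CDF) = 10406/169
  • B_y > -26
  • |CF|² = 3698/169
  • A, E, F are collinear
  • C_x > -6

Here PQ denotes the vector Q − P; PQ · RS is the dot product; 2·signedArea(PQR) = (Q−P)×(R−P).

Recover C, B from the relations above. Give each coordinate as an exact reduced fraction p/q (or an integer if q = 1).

B = (6, -25)
C = (-911/169, 450/169)

1. C_x = -911/169  [line 847/169·x + -2057/169·y + 10043/169 = 0 ∩ |CE|² = 7938/169]
2. C_y = 450/169  [line 847/169·x + -2057/169·y + 10043/169 = 0 ∩ |CE|² = 7938/169]
   → C = (-911/169, 450/169)
3. B_x = 6  [line -3·x + 13·y + 343 = 0 ∩ |CB|² = 151250/169]
4. B_y = -25  [line -3·x + 13·y + 343 = 0 ∩ |CB|² = 151250/169]
   → B = (6, -25)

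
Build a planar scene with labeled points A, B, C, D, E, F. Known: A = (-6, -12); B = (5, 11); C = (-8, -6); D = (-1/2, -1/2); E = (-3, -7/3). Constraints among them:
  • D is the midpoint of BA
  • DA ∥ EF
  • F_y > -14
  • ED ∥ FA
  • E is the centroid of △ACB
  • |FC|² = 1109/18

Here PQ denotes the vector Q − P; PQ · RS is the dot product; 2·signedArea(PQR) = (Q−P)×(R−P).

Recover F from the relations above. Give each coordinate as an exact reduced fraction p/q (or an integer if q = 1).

F = (-17/2, -83/6)

1. F_x = -17/2  [ED ∥ FA ∩ DA ∥ EF]
2. F_y = -83/6  [ED ∥ FA ∩ DA ∥ EF]
   → F = (-17/2, -83/6)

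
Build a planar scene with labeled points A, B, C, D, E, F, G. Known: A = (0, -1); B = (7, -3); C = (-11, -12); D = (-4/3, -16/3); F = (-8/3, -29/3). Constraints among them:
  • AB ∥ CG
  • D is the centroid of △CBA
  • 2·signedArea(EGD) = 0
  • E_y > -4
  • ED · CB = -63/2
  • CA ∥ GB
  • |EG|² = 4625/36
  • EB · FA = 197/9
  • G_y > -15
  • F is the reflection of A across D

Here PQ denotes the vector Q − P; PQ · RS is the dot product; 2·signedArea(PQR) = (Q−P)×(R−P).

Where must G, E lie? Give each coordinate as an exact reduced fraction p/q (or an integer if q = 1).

1. G_x = -4  [CA ∥ GB ∩ AB ∥ CG]
2. G_y = -14  [CA ∥ GB ∩ AB ∥ CG]
   → G = (-4, -14)
3. E_x = -2/3  [2·signedArea(EGD) = 0 ∩ EB · FA = 197/9]
4. E_y = -19/6  [2·signedArea(EGD) = 0 ∩ EB · FA = 197/9]
   → E = (-2/3, -19/6)

E = (-2/3, -19/6)
G = (-4, -14)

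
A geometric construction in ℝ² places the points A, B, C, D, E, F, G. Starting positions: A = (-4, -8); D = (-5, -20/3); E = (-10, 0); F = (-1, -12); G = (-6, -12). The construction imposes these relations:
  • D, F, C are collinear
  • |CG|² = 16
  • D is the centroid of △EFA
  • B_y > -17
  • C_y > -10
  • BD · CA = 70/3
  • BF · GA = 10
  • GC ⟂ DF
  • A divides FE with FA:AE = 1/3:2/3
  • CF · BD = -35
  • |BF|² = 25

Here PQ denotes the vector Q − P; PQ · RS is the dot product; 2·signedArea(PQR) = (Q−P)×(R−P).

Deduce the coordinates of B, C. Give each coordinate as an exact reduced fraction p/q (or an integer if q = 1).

B = (2, -16)
C = (-14/5, -48/5)

1. C_x = -14/5  [D, F, C are collinear ∩ GC ⟂ DF]
2. C_y = -48/5  [D, F, C are collinear ∩ GC ⟂ DF]
   → C = (-14/5, -48/5)
3. B_x = 2  [BD · CA = 70/3 ∩ BF · GA = 10]
4. B_y = -16  [BD · CA = 70/3 ∩ BF · GA = 10]
   → B = (2, -16)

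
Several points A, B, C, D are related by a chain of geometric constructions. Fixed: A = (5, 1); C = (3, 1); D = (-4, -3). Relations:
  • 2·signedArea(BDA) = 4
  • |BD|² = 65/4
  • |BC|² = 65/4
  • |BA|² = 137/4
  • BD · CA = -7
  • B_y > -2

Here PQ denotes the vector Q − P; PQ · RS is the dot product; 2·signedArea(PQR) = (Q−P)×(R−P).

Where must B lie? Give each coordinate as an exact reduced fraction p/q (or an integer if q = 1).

B = (-1/2, -1)

1. B_x = -1/2  [2·signedArea(BDA) = 4 ∩ BD · CA = -7]
2. B_y = -1  [2·signedArea(BDA) = 4 ∩ BD · CA = -7]
   → B = (-1/2, -1)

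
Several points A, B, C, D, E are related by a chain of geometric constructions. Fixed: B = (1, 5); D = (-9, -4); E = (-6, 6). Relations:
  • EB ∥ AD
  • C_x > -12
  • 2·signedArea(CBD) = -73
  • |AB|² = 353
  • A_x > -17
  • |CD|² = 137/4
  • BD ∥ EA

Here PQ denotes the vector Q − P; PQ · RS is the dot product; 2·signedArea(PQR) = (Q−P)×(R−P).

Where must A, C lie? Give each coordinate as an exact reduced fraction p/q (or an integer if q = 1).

A = (-16, -3)
C = (-11, 3/2)

1. A_x = -16  [EB ∥ AD ∩ BD ∥ EA]
2. A_y = -3  [EB ∥ AD ∩ BD ∥ EA]
   → A = (-16, -3)
3. C_x = -11  [line 9·x + -10·y + 114 = 0 ∩ |CD|² = 137/4]
4. C_y = 3/2  [line 9·x + -10·y + 114 = 0 ∩ |CD|² = 137/4]
   → C = (-11, 3/2)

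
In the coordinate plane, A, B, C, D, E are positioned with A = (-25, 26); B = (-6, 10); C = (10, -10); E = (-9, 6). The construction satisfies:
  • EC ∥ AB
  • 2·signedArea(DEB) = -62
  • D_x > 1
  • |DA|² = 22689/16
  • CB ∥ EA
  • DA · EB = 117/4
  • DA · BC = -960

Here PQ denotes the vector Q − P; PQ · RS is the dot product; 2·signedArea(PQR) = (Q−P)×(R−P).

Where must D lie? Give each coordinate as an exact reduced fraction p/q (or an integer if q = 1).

D = (5/4, -1)

1. D_x = 5/4  [2·signedArea(DEB) = -62 ∩ DA · BC = -960]
2. D_y = -1  [2·signedArea(DEB) = -62 ∩ DA · BC = -960]
   → D = (5/4, -1)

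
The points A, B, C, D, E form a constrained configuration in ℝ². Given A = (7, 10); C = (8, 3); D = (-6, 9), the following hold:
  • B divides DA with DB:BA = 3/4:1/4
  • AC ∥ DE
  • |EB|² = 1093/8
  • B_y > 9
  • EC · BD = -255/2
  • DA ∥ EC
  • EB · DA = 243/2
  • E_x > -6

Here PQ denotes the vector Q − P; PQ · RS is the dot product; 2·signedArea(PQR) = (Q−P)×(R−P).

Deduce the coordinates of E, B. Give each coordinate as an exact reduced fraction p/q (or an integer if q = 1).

B = (15/4, 39/4)
E = (-5, 2)

1. E_x = -5  [DA ∥ EC ∩ AC ∥ DE]
2. E_y = 2  [DA ∥ EC ∩ AC ∥ DE]
   → E = (-5, 2)
3. B_x = 15/4  [B divides DA with DB:BA = 3/4:1/4]
4. B_y = 39/4  [B divides DA with DB:BA = 3/4:1/4]
   → B = (15/4, 39/4)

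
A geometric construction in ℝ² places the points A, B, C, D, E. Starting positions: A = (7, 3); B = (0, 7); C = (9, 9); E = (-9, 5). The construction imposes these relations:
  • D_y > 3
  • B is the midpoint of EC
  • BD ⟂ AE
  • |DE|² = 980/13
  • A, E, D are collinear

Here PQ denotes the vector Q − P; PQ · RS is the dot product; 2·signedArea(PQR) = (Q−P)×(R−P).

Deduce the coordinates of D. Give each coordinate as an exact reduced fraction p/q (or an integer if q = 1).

D = (-5/13, 51/13)

1. D_x = -5/13  [A, E, D are collinear ∩ BD ⟂ AE]
2. D_y = 51/13  [A, E, D are collinear ∩ BD ⟂ AE]
   → D = (-5/13, 51/13)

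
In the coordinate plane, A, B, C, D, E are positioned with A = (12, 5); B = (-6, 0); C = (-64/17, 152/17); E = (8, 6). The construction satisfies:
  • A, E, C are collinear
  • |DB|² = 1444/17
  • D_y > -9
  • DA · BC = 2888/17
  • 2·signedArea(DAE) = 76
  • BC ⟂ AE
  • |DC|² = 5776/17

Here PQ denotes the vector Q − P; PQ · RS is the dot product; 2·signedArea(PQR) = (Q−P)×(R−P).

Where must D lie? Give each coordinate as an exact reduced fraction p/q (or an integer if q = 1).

1. D_x = -140/17  [line -1·x + -4·y + -44 = 0 ∩ |DC|² = 5776/17]
2. D_y = -152/17  [line -1·x + -4·y + -44 = 0 ∩ |DC|² = 5776/17]
   → D = (-140/17, -152/17)

D = (-140/17, -152/17)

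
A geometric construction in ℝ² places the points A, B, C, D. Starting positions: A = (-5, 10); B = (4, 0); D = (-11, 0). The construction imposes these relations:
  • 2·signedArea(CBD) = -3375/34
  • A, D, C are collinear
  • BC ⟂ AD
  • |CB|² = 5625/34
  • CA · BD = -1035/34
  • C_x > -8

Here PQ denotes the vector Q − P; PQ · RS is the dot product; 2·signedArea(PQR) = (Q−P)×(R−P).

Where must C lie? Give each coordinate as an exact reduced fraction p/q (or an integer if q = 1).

C = (-239/34, 225/34)

1. C_x = -239/34  [A, D, C are collinear ∩ BC ⟂ AD]
2. C_y = 225/34  [A, D, C are collinear ∩ BC ⟂ AD]
   → C = (-239/34, 225/34)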